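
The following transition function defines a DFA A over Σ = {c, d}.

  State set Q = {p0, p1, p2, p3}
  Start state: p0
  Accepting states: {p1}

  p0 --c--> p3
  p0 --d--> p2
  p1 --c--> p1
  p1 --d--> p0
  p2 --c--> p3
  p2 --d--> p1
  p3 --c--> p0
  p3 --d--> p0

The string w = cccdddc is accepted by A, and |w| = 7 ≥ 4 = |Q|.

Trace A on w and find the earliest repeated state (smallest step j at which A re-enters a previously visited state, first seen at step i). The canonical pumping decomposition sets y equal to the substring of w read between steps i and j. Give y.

State sequence: p0 -c-> p3 -c-> p0 -c-> p3 -d-> p0 -d-> p2 -d-> p1 -c-> p1
First repeat at step 2: p0 was already visited.

So i = 0, j = 2, giving x = w[0:0] = ε, y = w[0:2] = cc, z = w[2:7] = cdddc.
Check: |xy| = 2 ≤ 4 and |y| = 2 ≥ 1. Reading y takes A from p0 back to p0, so every xyⁱz is accepted.

cc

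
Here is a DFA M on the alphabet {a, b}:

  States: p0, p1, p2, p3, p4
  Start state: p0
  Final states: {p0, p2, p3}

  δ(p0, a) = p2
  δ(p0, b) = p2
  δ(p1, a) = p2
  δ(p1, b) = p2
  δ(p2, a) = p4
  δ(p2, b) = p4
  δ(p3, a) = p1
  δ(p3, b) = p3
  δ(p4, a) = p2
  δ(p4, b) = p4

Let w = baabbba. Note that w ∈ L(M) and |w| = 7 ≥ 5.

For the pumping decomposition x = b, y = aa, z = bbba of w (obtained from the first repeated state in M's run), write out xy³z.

xy^3z = b·aa·aa·aa·bbba = baaaaaabbba.
Reading y = aa takes M from p2 back to p2, so after x·y·y·y the machine is still in p2, and z then leads to the accepting state p2. Hence baaaaaabbba ∈ L(M).

baaaaaabbba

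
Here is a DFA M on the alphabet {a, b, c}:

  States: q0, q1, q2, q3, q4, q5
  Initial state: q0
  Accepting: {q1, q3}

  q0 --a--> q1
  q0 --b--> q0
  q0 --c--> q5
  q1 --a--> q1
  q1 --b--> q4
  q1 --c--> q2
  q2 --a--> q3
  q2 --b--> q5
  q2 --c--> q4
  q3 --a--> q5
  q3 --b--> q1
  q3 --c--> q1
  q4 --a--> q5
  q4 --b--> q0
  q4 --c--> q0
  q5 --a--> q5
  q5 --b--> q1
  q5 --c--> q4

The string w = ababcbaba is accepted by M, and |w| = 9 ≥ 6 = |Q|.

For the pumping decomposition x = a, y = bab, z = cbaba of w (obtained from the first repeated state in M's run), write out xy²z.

xy^2z = a·bab·bab·cbaba = ababbabcbaba.
Reading y = bab takes M from q1 back to q1, so after x·y·y the machine is still in q1, and z then leads to the accepting state q1. Hence ababbabcbaba ∈ L(M).

ababbabcbaba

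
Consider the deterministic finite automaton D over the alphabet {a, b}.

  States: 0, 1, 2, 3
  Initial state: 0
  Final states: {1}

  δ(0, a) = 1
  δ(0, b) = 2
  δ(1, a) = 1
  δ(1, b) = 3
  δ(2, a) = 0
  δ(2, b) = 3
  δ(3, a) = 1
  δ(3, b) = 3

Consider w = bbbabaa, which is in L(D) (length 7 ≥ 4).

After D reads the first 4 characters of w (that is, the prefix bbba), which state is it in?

1

State sequence: 0 -b-> 2 -b-> 3 -b-> 3 -a-> 1

After reading 4 characters, D is in state 1.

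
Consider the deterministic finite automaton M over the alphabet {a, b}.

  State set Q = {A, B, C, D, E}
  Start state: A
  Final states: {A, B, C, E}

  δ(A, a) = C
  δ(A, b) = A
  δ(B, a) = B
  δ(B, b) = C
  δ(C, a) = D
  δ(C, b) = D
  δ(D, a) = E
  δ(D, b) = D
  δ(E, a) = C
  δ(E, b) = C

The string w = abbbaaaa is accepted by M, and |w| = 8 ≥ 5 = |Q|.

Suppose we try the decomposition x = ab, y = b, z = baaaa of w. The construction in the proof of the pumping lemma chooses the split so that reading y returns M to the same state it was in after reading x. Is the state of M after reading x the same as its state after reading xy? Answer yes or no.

Run of M on the first 3 characters of w = a b b:
  step 0: A  (start)
  step 1: C  (read a: A→C)
  step 2: D  (read b: C→D)
  step 3: D  (read b: D→D)

After x (step 2): D. After xy (step 3): D.
They match, so y = b drives M around a cycle from D back to itself; pumping y any number of times keeps M in D before reading z, and xyⁱz ∈ L(M) for every i ≥ 0.

yes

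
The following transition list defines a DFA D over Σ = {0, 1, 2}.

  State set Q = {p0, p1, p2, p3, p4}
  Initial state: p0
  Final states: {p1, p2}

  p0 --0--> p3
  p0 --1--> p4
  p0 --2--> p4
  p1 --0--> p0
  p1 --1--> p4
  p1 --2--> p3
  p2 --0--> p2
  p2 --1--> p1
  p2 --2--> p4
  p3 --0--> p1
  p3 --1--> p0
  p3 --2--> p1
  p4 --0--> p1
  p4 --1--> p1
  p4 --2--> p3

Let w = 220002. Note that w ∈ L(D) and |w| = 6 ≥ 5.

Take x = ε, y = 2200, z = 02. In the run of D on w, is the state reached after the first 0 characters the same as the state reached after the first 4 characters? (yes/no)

State sequence: p0 -2-> p4 -2-> p3 -0-> p1 -0-> p0

After x (step 0): p0. After xy (step 4): p0.
They match, so y = 2200 drives D around a cycle from p0 back to itself; pumping y any number of times keeps D in p0 before reading z, and xyⁱz ∈ L(D) for every i ≥ 0.

yes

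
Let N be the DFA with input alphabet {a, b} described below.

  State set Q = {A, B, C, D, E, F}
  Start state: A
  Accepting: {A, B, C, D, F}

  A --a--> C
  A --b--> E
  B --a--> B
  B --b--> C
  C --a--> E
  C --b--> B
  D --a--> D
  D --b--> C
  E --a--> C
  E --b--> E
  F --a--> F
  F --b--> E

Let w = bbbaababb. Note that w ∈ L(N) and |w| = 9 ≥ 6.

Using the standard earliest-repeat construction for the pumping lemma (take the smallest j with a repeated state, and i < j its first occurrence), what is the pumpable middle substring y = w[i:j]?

Run of N on w = b b b a a b a b b:
  step 0: A  (start)
  step 1: E  (read b: A→E)
  step 2: E  (read b: E→E)   ← first repeat (E seen earlier)
  step 3: E  (read b: E→E)
  step 4: C  (read a: E→C)
  step 5: E  (read a: C→E)
  step 6: E  (read b: E→E)
  step 7: C  (read a: E→C)
  step 8: B  (read b: C→B)
  step 9: C  (read b: B→C)

So i = 1, j = 2, giving x = w[0:1] = b, y = w[1:2] = b, z = w[2:9] = baababb.
Check: |xy| = 2 ≤ 6 and |y| = 1 ≥ 1. Reading y takes N from E back to E, so every xyⁱz is accepted.
Since N has 6 states, any run of length ≥ 6 visits 6+1 states, so by pigeonhole some state repeats within the first 6 steps — that repeat gives the pumpable loop.

b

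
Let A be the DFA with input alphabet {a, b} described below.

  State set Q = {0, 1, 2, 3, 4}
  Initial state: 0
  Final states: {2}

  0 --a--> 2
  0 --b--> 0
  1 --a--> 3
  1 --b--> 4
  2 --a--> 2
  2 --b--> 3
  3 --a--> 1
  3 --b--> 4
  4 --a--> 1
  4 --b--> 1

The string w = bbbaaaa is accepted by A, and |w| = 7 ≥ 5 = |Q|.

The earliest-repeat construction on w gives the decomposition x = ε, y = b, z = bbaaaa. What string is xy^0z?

xy⁰z = xz = ε·bbaaaa = bbaaaa.
Reading y = b takes A from 0 back to 0, so after x the machine is still in 0, and z then leads to the accepting state 2. Hence bbaaaa ∈ L(A).

bbaaaa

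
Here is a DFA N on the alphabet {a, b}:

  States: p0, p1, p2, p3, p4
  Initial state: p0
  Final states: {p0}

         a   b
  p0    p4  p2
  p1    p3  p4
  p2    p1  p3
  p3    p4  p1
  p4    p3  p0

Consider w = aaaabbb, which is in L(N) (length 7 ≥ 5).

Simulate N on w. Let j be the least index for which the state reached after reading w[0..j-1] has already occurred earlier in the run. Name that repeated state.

Run of N on w = a a a a b b b:
  step 0: p0  (start)
  step 1: p4  (read a: p0→p4)
  step 2: p3  (read a: p4→p3)
  step 3: p4  (read a: p3→p4)   ← first repeat (p4 seen earlier)
  step 4: p3  (read a: p4→p3)
  step 5: p1  (read b: p3→p1)
  step 6: p4  (read b: p1→p4)
  step 7: p0  (read b: p4→p0)

The earliest repeat is at step j = 3: N is in p4, which it already visited at step i = 1.

p4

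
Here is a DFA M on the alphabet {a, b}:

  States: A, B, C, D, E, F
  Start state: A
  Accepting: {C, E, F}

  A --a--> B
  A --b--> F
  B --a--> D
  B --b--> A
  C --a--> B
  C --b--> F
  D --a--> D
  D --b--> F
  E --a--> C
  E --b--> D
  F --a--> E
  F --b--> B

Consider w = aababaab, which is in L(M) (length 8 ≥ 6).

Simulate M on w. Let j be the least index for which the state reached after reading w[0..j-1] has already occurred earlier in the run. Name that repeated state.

State sequence: A -a-> B -a-> D -b-> F -a-> E -b-> D -a-> D -a-> D -b-> F
First repeat at step 5: D was already visited.

The earliest repeat is at step j = 5: M is in D, which it already visited at step i = 2.
The DFA has 6 states, so the proof of the pumping lemma guarantees a repeated state among the first 6+1 visited; the segment between the two visits is the pumpable y.

D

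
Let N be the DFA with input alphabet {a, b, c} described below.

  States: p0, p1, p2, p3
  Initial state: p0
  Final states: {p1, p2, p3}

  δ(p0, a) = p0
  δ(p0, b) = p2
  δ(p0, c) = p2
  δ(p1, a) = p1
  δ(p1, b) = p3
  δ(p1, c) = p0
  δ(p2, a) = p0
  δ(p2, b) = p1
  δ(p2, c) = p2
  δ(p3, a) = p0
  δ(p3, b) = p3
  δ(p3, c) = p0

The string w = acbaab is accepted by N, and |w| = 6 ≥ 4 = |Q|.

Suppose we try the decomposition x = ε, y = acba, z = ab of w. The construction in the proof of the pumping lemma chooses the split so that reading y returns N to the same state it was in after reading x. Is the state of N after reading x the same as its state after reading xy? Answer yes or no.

no

Run of N on the first 4 characters of w = a c b a:
  step 0: p0  (start)
  step 1: p0  (read a: p0→p0)
  step 2: p2  (read c: p0→p2)
  step 3: p1  (read b: p2→p1)
  step 4: p1  (read a: p1→p1)

After x (step 0): p0. After xy (step 4): p1.
They differ (p0 ≠ p1), so y is not a cycle from the state after x; this split is not the one the pumping-lemma construction produces, and pumping y need not keep the string in L(N).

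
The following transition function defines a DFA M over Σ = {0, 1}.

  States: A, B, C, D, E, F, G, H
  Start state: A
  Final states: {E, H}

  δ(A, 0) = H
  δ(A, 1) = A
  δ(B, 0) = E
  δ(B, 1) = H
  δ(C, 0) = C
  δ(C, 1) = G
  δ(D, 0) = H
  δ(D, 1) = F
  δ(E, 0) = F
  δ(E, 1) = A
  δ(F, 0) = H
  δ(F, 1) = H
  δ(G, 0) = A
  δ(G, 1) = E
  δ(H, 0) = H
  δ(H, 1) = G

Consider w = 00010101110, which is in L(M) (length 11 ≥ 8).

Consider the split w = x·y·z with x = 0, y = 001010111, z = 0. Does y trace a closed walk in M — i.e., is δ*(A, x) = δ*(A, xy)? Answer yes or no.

Run of M on the first 10 characters of w = 0 0 0 1 0 1 0 1 1 1:
  step 0: A  (start)
  step 1: H  (read 0: A→H)
  step 2: H  (read 0: H→H)
  step 3: H  (read 0: H→H)
  step 4: G  (read 1: H→G)
  step 5: A  (read 0: G→A)
  step 6: A  (read 1: A→A)
  step 7: H  (read 0: A→H)
  step 8: G  (read 1: H→G)
  step 9: E  (read 1: G→E)
  step 10: A  (read 1: E→A)

After x (step 1): H. After xy (step 10): A.
They differ (H ≠ A), so y is not a cycle from the state after x; this split is not the one the pumping-lemma construction produces, and pumping y need not keep the string in L(M).

no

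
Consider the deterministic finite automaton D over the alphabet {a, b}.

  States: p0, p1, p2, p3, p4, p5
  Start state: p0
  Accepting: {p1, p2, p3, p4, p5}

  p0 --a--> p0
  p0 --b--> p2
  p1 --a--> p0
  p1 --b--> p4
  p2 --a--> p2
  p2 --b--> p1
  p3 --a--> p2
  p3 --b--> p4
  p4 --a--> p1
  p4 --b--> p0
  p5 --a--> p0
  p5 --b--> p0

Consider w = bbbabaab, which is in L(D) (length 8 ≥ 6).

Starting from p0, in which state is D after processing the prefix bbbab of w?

Run of D on the first 5 characters of w = b b b a b:
  step 0: p0  (start)
  step 1: p2  (read b: p0→p2)
  step 2: p1  (read b: p2→p1)
  step 3: p4  (read b: p1→p4)
  step 4: p1  (read a: p4→p1)
  step 5: p4  (read b: p1→p4)

After reading 5 characters, D is in state p4.
(This kind of state-tracing is the core of the pumping-lemma construction: with 6 states, pigeonhole forces a repeat within the first 6 steps.)

p4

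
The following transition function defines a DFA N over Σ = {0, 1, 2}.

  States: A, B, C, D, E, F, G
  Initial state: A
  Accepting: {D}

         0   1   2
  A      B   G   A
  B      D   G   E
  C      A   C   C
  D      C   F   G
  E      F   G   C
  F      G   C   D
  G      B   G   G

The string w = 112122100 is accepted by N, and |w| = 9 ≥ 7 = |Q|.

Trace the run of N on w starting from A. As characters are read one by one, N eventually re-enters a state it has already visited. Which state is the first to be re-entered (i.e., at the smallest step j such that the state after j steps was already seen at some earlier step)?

Run of N on w = 1 1 2 1 2 2 1 0 0:
  step 0: A  (start)
  step 1: G  (read 1: A→G)
  step 2: G  (read 1: G→G)   ← first repeat (G seen earlier)
  step 3: G  (read 2: G→G)
  step 4: G  (read 1: G→G)
  step 5: G  (read 2: G→G)
  step 6: G  (read 2: G→G)
  step 7: G  (read 1: G→G)
  step 8: B  (read 0: G→B)
  step 9: D  (read 0: B→D)

The earliest repeat is at step j = 2: N is in G, which it already visited at step i = 1.
The DFA has 7 states, so the proof of the pumping lemma guarantees a repeated state among the first 7+1 visited; the segment between the two visits is the pumpable y.

G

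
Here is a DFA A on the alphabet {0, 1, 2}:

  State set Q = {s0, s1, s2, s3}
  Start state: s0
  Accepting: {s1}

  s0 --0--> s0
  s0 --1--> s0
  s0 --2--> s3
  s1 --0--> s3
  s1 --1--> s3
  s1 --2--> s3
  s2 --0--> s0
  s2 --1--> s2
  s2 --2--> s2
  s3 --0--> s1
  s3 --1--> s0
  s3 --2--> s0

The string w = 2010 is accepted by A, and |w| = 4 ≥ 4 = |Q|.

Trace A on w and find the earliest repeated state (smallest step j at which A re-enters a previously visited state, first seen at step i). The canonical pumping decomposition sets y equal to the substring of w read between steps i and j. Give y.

Run of A on w = 2 0 1 0:
  step 0: s0  (start)
  step 1: s3  (read 2: s0→s3)
  step 2: s1  (read 0: s3→s1)
  step 3: s3  (read 1: s1→s3)   ← first repeat (s3 seen earlier)
  step 4: s1  (read 0: s3→s1)

So i = 1, j = 3, giving x = w[0:1] = 2, y = w[1:3] = 01, z = w[3:4] = 0.
Check: |xy| = 3 ≤ 4 and |y| = 2 ≥ 1. Reading y takes A from s3 back to s3, so every xyⁱz is accepted.
With |Q| = 4, pigeonhole forces a state repeat no later than step 4; the substring read between the first and second visits to that state can be pumped.

01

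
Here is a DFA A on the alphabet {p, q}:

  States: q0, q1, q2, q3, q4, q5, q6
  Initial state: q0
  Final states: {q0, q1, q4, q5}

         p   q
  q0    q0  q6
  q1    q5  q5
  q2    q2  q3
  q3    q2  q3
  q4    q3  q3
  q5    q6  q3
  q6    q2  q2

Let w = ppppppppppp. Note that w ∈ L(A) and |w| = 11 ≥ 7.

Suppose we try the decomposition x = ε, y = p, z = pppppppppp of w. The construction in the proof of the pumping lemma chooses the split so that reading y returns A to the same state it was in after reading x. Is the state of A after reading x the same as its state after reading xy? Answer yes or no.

Run of A on the first 1 characters of w = p:
  step 0: q0  (start)
  step 1: q0  (read p: q0→q0)

After x (step 0): q0. After xy (step 1): q0.
They match, so y = p drives A around a cycle from q0 back to itself; pumping y any number of times keeps A in q0 before reading z, and xyⁱz ∈ L(A) for every i ≥ 0.

yes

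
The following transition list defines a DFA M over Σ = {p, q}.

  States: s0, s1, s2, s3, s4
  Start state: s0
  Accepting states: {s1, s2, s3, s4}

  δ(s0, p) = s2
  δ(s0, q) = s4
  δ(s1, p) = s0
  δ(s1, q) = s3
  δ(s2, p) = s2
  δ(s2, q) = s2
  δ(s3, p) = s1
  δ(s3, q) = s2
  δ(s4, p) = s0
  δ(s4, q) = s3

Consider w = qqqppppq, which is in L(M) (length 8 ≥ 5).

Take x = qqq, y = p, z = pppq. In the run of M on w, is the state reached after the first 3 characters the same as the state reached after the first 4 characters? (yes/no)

yes

Run of M on the first 4 characters of w = q q q p:
  step 0: s0  (start)
  step 1: s4  (read q: s0→s4)
  step 2: s3  (read q: s4→s3)
  step 3: s2  (read q: s3→s2)
  step 4: s2  (read p: s2→s2)

After x (step 3): s2. After xy (step 4): s2.
They match, so y = p drives M around a cycle from s2 back to itself; pumping y any number of times keeps M in s2 before reading z, and xyⁱz ∈ L(M) for every i ≥ 0.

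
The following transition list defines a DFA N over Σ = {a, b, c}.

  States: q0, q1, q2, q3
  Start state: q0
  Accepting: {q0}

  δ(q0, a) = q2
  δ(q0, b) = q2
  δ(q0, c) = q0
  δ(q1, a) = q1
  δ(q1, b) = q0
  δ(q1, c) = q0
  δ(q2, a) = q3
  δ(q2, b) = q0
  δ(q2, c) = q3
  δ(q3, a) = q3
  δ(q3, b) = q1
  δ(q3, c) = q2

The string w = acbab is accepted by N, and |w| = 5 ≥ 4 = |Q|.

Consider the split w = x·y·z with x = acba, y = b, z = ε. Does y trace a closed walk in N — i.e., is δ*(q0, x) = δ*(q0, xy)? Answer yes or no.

no

State sequence: q0 -a-> q2 -c-> q3 -b-> q1 -a-> q1 -b-> q0

After x (step 4): q1. After xy (step 5): q0.
They differ (q1 ≠ q0), so y is not a cycle from the state after x; this split is not the one the pumping-lemma construction produces, and pumping y need not keep the string in L(N).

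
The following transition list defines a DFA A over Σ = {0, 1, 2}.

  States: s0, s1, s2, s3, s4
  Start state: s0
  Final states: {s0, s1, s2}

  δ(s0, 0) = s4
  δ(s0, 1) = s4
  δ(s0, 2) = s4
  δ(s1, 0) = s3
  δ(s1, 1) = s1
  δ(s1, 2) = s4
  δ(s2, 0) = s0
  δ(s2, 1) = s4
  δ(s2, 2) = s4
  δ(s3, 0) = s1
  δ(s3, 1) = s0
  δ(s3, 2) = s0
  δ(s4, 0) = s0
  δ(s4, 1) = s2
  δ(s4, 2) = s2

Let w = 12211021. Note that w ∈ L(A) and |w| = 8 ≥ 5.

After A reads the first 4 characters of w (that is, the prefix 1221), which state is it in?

s2

State sequence: s0 -1-> s4 -2-> s2 -2-> s4 -1-> s2

After reading 4 characters, A is in state s2.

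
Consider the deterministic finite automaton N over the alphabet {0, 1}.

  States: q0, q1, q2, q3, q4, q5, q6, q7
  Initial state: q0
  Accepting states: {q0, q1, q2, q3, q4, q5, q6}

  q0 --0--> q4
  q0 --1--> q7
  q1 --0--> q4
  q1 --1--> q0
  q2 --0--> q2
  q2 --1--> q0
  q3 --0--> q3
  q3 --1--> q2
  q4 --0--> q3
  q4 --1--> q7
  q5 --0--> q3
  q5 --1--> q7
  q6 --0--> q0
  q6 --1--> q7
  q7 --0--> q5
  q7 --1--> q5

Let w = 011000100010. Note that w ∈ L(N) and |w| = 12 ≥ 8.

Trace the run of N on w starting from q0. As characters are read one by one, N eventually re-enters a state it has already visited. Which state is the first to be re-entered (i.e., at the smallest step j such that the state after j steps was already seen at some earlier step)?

q3

State sequence: q0 -0-> q4 -1-> q7 -1-> q5 -0-> q3 -0-> q3 -0-> q3 -1-> q2 -0-> q2 -0-> q2 -0-> q2 -1-> q0 -0-> q4
First repeat at step 5: q3 was already visited.

The earliest repeat is at step j = 5: N is in q3, which it already visited at step i = 4.
The DFA has 8 states, so the proof of the pumping lemma guarantees a repeated state among the first 8+1 visited; the segment between the two visits is the pumpable y.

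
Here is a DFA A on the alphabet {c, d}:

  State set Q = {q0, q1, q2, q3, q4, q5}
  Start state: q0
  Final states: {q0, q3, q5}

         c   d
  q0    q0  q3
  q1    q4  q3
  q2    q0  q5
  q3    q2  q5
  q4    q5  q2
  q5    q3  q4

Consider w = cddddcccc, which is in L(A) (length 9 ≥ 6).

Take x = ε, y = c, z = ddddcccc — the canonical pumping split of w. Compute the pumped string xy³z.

xy^3z = ε·c·c·c·ddddcccc = cccddddcccc.
Reading y = c takes A from q0 back to q0, so after x·y·y·y the machine is still in q0, and z then leads to the accepting state q0. Hence cccddddcccc ∈ L(A).

cccddddcccc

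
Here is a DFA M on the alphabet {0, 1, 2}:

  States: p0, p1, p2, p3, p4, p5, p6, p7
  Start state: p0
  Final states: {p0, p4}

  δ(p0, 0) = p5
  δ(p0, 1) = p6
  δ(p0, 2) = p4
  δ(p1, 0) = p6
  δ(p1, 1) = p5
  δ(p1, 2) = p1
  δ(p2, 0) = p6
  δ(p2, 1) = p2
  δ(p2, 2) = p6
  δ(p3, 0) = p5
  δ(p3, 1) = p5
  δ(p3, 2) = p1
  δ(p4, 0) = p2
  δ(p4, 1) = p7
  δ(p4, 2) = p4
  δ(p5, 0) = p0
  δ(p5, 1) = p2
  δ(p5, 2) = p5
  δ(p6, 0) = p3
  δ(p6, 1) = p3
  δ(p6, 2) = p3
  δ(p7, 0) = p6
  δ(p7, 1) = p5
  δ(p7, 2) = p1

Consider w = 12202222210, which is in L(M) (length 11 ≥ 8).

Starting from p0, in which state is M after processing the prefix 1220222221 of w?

p5

Run of M on the first 10 characters of w = 1 2 2 0 2 2 2 2 2 1:
  step 0: p0  (start)
  step 1: p6  (read 1: p0→p6)
  step 2: p3  (read 2: p6→p3)
  step 3: p1  (read 2: p3→p1)
  step 4: p6  (read 0: p1→p6)
  step 5: p3  (read 2: p6→p3)
  step 6: p1  (read 2: p3→p1)
  step 7: p1  (read 2: p1→p1)
  step 8: p1  (read 2: p1→p1)
  step 9: p1  (read 2: p1→p1)
  step 10: p5  (read 1: p1→p5)

After reading 10 characters, M is in state p5.
(This kind of state-tracing is the core of the pumping-lemma construction: with 8 states, pigeonhole forces a repeat within the first 8 steps.)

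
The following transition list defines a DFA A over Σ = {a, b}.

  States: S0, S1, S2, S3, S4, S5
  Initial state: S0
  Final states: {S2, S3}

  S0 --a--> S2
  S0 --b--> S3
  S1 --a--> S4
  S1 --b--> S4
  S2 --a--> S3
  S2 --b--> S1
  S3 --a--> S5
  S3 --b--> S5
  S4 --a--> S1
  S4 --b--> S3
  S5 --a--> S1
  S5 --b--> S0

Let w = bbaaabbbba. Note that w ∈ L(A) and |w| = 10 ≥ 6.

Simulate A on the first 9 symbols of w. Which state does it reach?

S0

State sequence: S0 -b-> S3 -b-> S5 -a-> S1 -a-> S4 -a-> S1 -b-> S4 -b-> S3 -b-> S5 -b-> S0

After reading 9 characters, A is in state S0.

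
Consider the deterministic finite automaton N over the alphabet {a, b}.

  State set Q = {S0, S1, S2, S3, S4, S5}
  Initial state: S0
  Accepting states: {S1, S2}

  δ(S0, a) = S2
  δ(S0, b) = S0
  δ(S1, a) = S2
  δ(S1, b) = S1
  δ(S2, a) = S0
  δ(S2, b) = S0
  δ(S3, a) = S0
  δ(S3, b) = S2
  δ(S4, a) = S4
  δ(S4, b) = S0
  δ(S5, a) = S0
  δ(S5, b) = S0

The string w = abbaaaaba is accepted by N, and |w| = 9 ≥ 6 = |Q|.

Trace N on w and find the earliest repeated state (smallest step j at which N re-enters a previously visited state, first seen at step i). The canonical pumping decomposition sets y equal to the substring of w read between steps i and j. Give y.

State sequence: S0 -a-> S2 -b-> S0 -b-> S0 -a-> S2 -a-> S0 -a-> S2 -a-> S0 -b-> S0 -a-> S2
First repeat at step 2: S0 was already visited.

So i = 0, j = 2, giving x = w[0:0] = ε, y = w[0:2] = ab, z = w[2:9] = baaaaba.
Check: |xy| = 2 ≤ 6 and |y| = 2 ≥ 1. Reading y takes N from S0 back to S0, so every xyⁱz is accepted.
Since N has 6 states, any run of length ≥ 6 visits 6+1 states, so by pigeonhole some state repeats within the first 6 steps — that repeat gives the pumpable loop.

ab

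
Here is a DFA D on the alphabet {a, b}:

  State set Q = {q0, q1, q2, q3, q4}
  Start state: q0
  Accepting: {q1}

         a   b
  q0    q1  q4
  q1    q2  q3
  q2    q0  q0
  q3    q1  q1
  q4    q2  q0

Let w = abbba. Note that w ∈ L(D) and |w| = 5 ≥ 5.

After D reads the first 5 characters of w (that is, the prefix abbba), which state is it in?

q1

Run of D on the first 5 characters of w = a b b b a:
  step 0: q0  (start)
  step 1: q1  (read a: q0→q1)
  step 2: q3  (read b: q1→q3)
  step 3: q1  (read b: q3→q1)
  step 4: q3  (read b: q1→q3)
  step 5: q1  (read a: q3→q1)

After reading 5 characters, D is in state q1.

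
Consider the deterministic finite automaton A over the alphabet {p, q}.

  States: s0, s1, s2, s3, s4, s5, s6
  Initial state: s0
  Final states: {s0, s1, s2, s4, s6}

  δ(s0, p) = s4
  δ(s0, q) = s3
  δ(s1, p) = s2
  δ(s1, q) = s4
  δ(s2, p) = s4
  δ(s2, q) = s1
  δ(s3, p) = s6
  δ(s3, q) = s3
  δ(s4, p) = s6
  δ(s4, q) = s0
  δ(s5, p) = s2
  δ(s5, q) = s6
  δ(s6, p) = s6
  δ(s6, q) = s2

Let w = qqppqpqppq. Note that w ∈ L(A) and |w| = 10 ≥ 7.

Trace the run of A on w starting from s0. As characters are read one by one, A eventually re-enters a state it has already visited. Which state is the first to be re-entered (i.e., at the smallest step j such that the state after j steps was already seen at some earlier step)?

s3

State sequence: s0 -q-> s3 -q-> s3 -p-> s6 -p-> s6 -q-> s2 -p-> s4 -q-> s0 -p-> s4 -p-> s6 -q-> s2
First repeat at step 2: s3 was already visited.

The earliest repeat is at step j = 2: A is in s3, which it already visited at step i = 1.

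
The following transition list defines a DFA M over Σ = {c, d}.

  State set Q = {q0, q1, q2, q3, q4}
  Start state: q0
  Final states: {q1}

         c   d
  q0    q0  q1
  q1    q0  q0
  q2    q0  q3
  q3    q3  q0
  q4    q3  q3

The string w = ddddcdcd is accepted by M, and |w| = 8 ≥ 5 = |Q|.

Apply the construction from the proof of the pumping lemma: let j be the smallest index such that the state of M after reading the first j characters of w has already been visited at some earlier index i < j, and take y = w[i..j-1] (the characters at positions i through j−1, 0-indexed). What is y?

dd

State sequence: q0 -d-> q1 -d-> q0 -d-> q1 -d-> q0 -c-> q0 -d-> q1 -c-> q0 -d-> q1
First repeat at step 2: q0 was already visited.

So i = 0, j = 2, giving x = w[0:0] = ε, y = w[0:2] = dd, z = w[2:8] = ddcdcd.
Check: |xy| = 2 ≤ 5 and |y| = 2 ≥ 1. Reading y takes M from q0 back to q0, so every xyⁱz is accepted.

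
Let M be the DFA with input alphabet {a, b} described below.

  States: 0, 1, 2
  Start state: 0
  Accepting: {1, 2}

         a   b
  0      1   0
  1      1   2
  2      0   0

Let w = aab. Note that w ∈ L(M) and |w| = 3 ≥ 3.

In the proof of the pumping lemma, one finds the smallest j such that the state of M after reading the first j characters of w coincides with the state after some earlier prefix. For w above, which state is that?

Run of M on w = a a b:
  step 0: 0  (start)
  step 1: 1  (read a: 0→1)
  step 2: 1  (read a: 1→1)   ← first repeat (1 seen earlier)
  step 3: 2  (read b: 1→2)

The earliest repeat is at step j = 2: M is in 1, which it already visited at step i = 1.
The DFA has 3 states, so the proof of the pumping lemma guarantees a repeated state among the first 3+1 visited; the segment between the two visits is the pumpable y.

1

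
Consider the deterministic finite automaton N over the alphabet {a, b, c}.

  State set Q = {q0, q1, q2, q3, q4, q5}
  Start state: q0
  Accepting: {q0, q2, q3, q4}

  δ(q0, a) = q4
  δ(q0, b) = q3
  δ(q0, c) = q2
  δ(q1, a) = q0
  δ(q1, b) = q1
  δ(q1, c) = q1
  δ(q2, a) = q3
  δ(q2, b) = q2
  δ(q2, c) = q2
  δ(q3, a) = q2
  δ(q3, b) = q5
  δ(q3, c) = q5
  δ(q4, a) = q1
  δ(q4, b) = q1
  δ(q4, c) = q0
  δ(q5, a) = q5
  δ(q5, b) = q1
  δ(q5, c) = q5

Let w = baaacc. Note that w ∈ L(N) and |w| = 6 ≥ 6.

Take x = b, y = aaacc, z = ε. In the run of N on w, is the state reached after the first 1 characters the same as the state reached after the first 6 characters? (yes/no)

Run of N on the first 6 characters of w = b a a a c c:
  step 0: q0  (start)
  step 1: q3  (read b: q0→q3)
  step 2: q2  (read a: q3→q2)
  step 3: q3  (read a: q2→q3)
  step 4: q2  (read a: q3→q2)
  step 5: q2  (read c: q2→q2)
  step 6: q2  (read c: q2→q2)

After x (step 1): q3. After xy (step 6): q2.
They differ (q3 ≠ q2), so y is not a cycle from the state after x; this split is not the one the pumping-lemma construction produces, and pumping y need not keep the string in L(N).

no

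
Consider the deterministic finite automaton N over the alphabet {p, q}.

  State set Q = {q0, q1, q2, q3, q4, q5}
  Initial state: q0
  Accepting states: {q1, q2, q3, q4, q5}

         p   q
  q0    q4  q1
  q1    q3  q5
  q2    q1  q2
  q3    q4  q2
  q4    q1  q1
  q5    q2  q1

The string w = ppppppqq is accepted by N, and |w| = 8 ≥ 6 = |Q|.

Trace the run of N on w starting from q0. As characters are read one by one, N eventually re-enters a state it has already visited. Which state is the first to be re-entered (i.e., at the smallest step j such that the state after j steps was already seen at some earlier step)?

q4

State sequence: q0 -p-> q4 -p-> q1 -p-> q3 -p-> q4 -p-> q1 -p-> q3 -q-> q2 -q-> q2
First repeat at step 4: q4 was already visited.

The earliest repeat is at step j = 4: N is in q4, which it already visited at step i = 1.
Pumping length from the standard proof: p = 6 (the number of states). The repeated state found above gives |xy| = j ≤ 6 and |y| = j − i ≥ 1.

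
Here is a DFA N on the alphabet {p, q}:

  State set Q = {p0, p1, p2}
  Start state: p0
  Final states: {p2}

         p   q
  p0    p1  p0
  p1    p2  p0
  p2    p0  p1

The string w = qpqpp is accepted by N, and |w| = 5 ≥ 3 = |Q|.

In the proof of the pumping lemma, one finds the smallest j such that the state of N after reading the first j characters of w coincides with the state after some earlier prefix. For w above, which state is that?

p0

Run of N on w = q p q p p:
  step 0: p0  (start)
  step 1: p0  (read q: p0→p0)   ← first repeat (p0 seen earlier)
  step 2: p1  (read p: p0→p1)
  step 3: p0  (read q: p1→p0)
  step 4: p1  (read p: p0→p1)
  step 5: p2  (read p: p1→p2)

The earliest repeat is at step j = 1: N is in p0, which it already visited at step i = 0.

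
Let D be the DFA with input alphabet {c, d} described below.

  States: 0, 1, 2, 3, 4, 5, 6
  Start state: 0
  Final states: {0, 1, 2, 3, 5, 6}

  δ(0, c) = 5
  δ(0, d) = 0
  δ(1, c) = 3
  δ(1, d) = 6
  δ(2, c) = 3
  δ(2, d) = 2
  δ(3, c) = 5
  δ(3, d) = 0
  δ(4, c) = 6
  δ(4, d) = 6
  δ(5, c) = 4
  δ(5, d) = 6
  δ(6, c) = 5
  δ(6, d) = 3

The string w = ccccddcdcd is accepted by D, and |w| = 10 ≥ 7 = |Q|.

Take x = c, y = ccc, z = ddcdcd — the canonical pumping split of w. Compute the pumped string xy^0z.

cddcdcd

xy⁰z = xz = c·ddcdcd = cddcdcd.
Reading y = ccc takes D from 5 back to 5, so after x the machine is still in 5, and z then leads to the accepting state 6. Hence cddcdcd ∈ L(D).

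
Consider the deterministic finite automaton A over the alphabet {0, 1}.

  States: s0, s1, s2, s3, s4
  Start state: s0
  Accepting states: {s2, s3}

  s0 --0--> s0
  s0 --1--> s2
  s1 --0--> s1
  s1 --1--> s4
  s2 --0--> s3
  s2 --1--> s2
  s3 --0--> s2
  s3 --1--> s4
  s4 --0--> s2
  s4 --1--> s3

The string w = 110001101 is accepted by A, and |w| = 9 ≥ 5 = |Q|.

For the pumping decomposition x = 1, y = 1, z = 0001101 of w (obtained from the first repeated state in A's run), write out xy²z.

xy^2z = 1·1·1·0001101 = 1110001101.
Reading y = 1 takes A from s2 back to s2, so after x·y·y the machine is still in s2, and z then leads to the accepting state s2. Hence 1110001101 ∈ L(A).

1110001101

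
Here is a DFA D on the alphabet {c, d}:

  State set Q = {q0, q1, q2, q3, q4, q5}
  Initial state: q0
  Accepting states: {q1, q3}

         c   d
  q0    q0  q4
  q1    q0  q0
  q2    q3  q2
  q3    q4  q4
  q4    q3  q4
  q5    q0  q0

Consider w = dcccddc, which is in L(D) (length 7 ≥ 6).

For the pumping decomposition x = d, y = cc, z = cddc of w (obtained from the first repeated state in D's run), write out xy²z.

dcccccddc

xy^2z = d·cc·cc·cddc = dcccccddc.
Reading y = cc takes D from q4 back to q4, so after x·y·y the machine is still in q4, and z then leads to the accepting state q3. Hence dcccccddc ∈ L(D).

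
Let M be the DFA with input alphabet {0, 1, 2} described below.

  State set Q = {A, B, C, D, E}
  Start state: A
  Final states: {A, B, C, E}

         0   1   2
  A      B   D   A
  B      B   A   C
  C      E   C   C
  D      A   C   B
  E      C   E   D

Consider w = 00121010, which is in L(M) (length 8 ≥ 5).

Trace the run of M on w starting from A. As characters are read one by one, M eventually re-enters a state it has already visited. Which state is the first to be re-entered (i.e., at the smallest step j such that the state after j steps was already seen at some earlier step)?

State sequence: A -0-> B -0-> B -1-> A -2-> A -1-> D -0-> A -1-> D -0-> A
First repeat at step 2: B was already visited.

The earliest repeat is at step j = 2: M is in B, which it already visited at step i = 1.
Pumping length from the standard proof: p = 5 (the number of states). The repeated state found above gives |xy| = j ≤ 5 and |y| = j − i ≥ 1.

B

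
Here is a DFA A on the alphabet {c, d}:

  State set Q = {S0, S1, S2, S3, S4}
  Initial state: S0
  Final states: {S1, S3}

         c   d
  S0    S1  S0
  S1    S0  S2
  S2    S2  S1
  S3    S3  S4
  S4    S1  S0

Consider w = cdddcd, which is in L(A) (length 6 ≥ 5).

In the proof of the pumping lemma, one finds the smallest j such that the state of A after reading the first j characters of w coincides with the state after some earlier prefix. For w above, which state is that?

State sequence: S0 -c-> S1 -d-> S2 -d-> S1 -d-> S2 -c-> S2 -d-> S1
First repeat at step 3: S1 was already visited.

The earliest repeat is at step j = 3: A is in S1, which it already visited at step i = 1.

S1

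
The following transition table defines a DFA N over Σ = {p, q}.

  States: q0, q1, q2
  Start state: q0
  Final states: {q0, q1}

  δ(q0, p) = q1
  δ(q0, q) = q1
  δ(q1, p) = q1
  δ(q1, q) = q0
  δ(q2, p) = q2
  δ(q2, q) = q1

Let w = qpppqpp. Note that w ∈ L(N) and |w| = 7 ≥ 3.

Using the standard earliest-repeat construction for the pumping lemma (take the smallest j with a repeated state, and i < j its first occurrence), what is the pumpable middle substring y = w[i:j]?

p

Run of N on w = q p p p q p p:
  step 0: q0  (start)
  step 1: q1  (read q: q0→q1)
  step 2: q1  (read p: q1→q1)   ← first repeat (q1 seen earlier)
  step 3: q1  (read p: q1→q1)
  step 4: q1  (read p: q1→q1)
  step 5: q0  (read q: q1→q0)
  step 6: q1  (read p: q0→q1)
  step 7: q1  (read p: q1→q1)

So i = 1, j = 2, giving x = w[0:1] = q, y = w[1:2] = p, z = w[2:7] = ppqpp.
Check: |xy| = 2 ≤ 3 and |y| = 1 ≥ 1. Reading y takes N from q1 back to q1, so every xyⁱz is accepted.
Since N has 3 states, any run of length ≥ 3 visits 3+1 states, so by pigeonhole some state repeats within the first 3 steps — that repeat gives the pumpable loop.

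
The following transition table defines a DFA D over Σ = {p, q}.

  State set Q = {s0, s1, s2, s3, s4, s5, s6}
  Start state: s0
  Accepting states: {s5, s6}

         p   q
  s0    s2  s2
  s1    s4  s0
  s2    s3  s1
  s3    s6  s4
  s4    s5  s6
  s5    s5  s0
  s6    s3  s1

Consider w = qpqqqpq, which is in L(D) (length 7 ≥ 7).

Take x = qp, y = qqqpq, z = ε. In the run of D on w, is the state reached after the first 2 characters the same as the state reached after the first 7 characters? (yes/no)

no

State sequence: s0 -q-> s2 -p-> s3 -q-> s4 -q-> s6 -q-> s1 -p-> s4 -q-> s6

After x (step 2): s3. After xy (step 7): s6.
They differ (s3 ≠ s6), so y is not a cycle from the state after x; this split is not the one the pumping-lemma construction produces, and pumping y need not keep the string in L(D).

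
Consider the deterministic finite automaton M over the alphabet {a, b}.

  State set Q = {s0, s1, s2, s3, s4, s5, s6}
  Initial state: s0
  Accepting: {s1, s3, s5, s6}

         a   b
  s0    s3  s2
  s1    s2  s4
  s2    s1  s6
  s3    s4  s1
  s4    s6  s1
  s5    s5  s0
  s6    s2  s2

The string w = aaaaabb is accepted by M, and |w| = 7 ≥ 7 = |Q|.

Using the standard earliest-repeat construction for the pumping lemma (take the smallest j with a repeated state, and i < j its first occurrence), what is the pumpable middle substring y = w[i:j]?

State sequence: s0 -a-> s3 -a-> s4 -a-> s6 -a-> s2 -a-> s1 -b-> s4 -b-> s1
First repeat at step 6: s4 was already visited.

So i = 2, j = 6, giving x = w[0:2] = aa, y = w[2:6] = aaab, z = w[6:7] = b.
Check: |xy| = 6 ≤ 7 and |y| = 4 ≥ 1. Reading y takes M from s4 back to s4, so every xyⁱz is accepted.
The DFA has 7 states, so the proof of the pumping lemma guarantees a repeated state among the first 7+1 visited; the segment between the two visits is the pumpable y.

aaab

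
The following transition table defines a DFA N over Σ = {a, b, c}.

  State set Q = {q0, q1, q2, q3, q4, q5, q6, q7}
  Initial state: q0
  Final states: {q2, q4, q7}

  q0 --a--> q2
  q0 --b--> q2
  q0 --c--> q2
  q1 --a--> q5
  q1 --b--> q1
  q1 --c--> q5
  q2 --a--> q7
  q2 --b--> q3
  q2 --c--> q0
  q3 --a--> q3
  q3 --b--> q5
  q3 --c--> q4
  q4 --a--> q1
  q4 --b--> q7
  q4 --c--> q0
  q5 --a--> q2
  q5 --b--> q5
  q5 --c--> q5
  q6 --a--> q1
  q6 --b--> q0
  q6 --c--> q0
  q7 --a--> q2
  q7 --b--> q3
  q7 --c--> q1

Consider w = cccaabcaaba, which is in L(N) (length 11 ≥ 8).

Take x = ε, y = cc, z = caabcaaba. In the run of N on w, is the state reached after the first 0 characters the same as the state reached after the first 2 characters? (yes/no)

yes

State sequence: q0 -c-> q2 -c-> q0

After x (step 0): q0. After xy (step 2): q0.
They match, so y = cc drives N around a cycle from q0 back to itself; pumping y any number of times keeps N in q0 before reading z, and xyⁱz ∈ L(N) for every i ≥ 0.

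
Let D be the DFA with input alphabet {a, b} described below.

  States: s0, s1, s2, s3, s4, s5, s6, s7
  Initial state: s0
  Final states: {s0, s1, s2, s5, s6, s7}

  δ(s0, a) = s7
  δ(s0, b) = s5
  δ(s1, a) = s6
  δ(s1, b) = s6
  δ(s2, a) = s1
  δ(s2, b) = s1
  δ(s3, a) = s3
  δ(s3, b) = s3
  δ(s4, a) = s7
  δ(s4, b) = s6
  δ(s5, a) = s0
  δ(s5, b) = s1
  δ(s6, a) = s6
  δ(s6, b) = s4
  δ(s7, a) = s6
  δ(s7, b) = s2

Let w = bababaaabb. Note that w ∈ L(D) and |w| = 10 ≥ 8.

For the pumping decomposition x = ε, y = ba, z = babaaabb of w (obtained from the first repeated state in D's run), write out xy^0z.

xy⁰z = xz = ε·babaaabb = babaaabb.
Reading y = ba takes D from s0 back to s0, so after x the machine is still in s0, and z then leads to the accepting state s6. Hence babaaabb ∈ L(D).

babaaabb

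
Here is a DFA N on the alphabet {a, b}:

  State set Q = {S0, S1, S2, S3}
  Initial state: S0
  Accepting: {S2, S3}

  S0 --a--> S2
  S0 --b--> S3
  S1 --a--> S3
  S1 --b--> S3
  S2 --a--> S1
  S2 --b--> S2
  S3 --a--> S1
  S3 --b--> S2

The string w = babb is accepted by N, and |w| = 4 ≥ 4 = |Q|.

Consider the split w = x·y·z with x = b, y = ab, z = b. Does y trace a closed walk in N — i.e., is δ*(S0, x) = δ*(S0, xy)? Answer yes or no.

Run of N on the first 3 characters of w = b a b:
  step 0: S0  (start)
  step 1: S3  (read b: S0→S3)
  step 2: S1  (read a: S3→S1)
  step 3: S3  (read b: S1→S3)

After x (step 1): S3. After xy (step 3): S3.
They match, so y = ab drives N around a cycle from S3 back to itself; pumping y any number of times keeps N in S3 before reading z, and xyⁱz ∈ L(N) for every i ≥ 0.

yes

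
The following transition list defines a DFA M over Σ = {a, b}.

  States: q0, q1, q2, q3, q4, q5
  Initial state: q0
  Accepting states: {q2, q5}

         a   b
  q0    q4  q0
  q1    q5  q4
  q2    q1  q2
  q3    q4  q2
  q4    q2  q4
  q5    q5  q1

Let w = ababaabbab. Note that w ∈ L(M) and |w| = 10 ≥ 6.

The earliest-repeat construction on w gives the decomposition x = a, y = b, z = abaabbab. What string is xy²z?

abbabaabbab

xy^2z = a·b·b·abaabbab = abbabaabbab.
Reading y = b takes M from q4 back to q4, so after x·y·y the machine is still in q4, and z then leads to the accepting state q2. Hence abbabaabbab ∈ L(M).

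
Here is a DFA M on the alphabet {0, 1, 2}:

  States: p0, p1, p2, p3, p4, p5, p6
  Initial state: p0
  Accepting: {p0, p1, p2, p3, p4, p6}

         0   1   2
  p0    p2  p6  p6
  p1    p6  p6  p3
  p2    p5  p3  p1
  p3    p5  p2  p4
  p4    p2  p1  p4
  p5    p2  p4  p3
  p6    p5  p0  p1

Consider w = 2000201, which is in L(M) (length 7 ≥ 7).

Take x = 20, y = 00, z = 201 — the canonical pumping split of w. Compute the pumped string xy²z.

xy^2z = 20·00·00·201 = 200000201.
Reading y = 00 takes M from p5 back to p5, so after x·y·y the machine is still in p5, and z then leads to the accepting state p4. Hence 200000201 ∈ L(M).

200000201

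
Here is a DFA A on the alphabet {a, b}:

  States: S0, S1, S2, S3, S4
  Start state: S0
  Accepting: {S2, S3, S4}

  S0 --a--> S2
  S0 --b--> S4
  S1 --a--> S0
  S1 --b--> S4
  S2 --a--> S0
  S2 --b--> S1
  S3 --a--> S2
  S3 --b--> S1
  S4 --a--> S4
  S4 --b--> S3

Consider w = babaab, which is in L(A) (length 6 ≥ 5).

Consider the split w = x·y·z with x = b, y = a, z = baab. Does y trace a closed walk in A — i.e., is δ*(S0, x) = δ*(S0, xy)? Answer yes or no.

yes

Run of A on the first 2 characters of w = b a:
  step 0: S0  (start)
  step 1: S4  (read b: S0→S4)
  step 2: S4  (read a: S4→S4)

After x (step 1): S4. After xy (step 2): S4.
They match, so y = a drives A around a cycle from S4 back to itself; pumping y any number of times keeps A in S4 before reading z, and xyⁱz ∈ L(A) for every i ≥ 0.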